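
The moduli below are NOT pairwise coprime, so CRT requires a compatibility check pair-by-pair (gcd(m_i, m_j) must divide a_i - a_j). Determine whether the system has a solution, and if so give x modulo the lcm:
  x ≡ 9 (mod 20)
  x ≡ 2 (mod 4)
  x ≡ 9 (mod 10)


Moduli 20, 4, 10 are not pairwise coprime, so CRT works modulo lcm(m_i) when all pairwise compatibility conditions hold.
Pairwise compatibility: gcd(m_i, m_j) must divide a_i - a_j for every pair.
Merge one congruence at a time:
  Start: x ≡ 9 (mod 20).
  Combine with x ≡ 2 (mod 4): gcd(20, 4) = 4, and 2 - 9 = -7 is NOT divisible by 4.
    ⇒ system is inconsistent (no integer solution).

No solution (the system is inconsistent).


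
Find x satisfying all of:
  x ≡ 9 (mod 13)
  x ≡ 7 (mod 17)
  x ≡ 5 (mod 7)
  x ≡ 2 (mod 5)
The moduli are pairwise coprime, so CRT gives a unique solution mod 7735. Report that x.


Product of moduli M = 13 · 17 · 7 · 5 = 7735.
Merge one congruence at a time:
  Start: x ≡ 9 (mod 13).
  Combine with x ≡ 7 (mod 17); new modulus lcm = 221.
    Write x = 9 + 13·t and substitute into x ≡ 7 (mod 17): 13·t ≡ 7 − 9 = -2 (mod 17).
    Reduce coefficients mod 17: 13·t ≡ 15 (mod 17).
    The inverse of 13 mod 17 is 4 (since 13·4 = 52 = 3·17 + 1), so t ≡ 4·15 = 60 ≡ 9 (mod 17).
    Then x = 9 + 13·9 = 126, valid modulo lcm(13, 17) = 221: x ≡ 126 (mod 221).
  Combine with x ≡ 5 (mod 7); new modulus lcm = 1547.
    Write x = 126 + 221·t and substitute into x ≡ 5 (mod 7): 221·t ≡ 5 − 126 = -121 (mod 7).
    Reduce coefficients mod 7: 4·t ≡ 5 (mod 7).
    The inverse of 4 mod 7 is 2 (since 4·2 = 8 = 1·7 + 1), so t ≡ 2·5 = 10 ≡ 3 (mod 7).
    Then x = 126 + 221·3 = 789, valid modulo lcm(221, 7) = 1547: x ≡ 789 (mod 1547).
  Combine with x ≡ 2 (mod 5); new modulus lcm = 7735.
    Write x = 789 + 1547·t and substitute into x ≡ 2 (mod 5): 1547·t ≡ 2 − 789 = -787 (mod 5).
    Reduce coefficients mod 5: 2·t ≡ 3 (mod 5).
    The inverse of 2 mod 5 is 3 (since 2·3 = 6 = 1·5 + 1), so t ≡ 3·3 = 9 ≡ 4 (mod 5).
    Then x = 789 + 1547·4 = 6977, valid modulo lcm(1547, 5) = 7735: x ≡ 6977 (mod 7735).
Verify against each original: 6977 mod 13 = 9, 6977 mod 17 = 7, 6977 mod 7 = 5, 6977 mod 5 = 2.

x ≡ 6977 (mod 7735).


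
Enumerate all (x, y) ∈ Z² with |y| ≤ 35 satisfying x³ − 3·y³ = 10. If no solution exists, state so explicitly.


The equation is x³ - 3y³ = 10. For fixed y, x³ = 3·y³ + 10, so a solution requires the RHS to be a perfect cube.
Strategy: iterate y from -35 to 35, compute RHS = 3·y³ + 10, and check whether it is a (positive or negative) perfect cube.
Check small values of y:
  y = 0: RHS = 10 is not a perfect cube.
  y = 1: RHS = 13 is not a perfect cube.
  y = -1: RHS = 7 is not a perfect cube.
  y = 2: RHS = 34 is not a perfect cube.
  y = -2: RHS = -14 is not a perfect cube.
  y = 3: RHS = 91 is not a perfect cube.
  y = -3: RHS = -71 is not a perfect cube.
Continuing, at y = 9: RHS = 2197 = (13)³ ⇒ x = 13 works.
Searching the remaining y in |y| ≤ 35 finds no further solutions.
Collected solutions: (13, 9).

Solutions (with |y| ≤ 35): (13, 9).


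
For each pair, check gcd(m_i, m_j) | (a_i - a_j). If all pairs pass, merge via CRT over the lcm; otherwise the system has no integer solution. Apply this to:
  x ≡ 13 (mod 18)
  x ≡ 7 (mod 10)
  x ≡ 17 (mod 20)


Moduli 18, 10, 20 are not pairwise coprime, so CRT works modulo lcm(m_i) when all pairwise compatibility conditions hold.
Pairwise compatibility: gcd(m_i, m_j) must divide a_i - a_j for every pair.
Merge one congruence at a time:
  Start: x ≡ 13 (mod 18).
  Combine with x ≡ 7 (mod 10): gcd(18, 10) = 2; 7 - 13 = -6, which IS divisible by 2, so compatible.
    Write x = 13 + 18·t and substitute into x ≡ 7 (mod 10): 18·t ≡ 7 − 13 = -6 (mod 10).
    Divide the congruence (and modulus) by g = 2: 9·t ≡ -3 (mod 5).
    Reduce coefficients mod 5: 4·t ≡ 2 (mod 5).
    The inverse of 4 mod 5 is 4 (since 4·4 = 16 = 3·5 + 1), so t ≡ 4·2 = 8 ≡ 3 (mod 5).
    Then x = 13 + 18·3 = 67, valid modulo lcm(18, 10) = 90: x ≡ 67 (mod 90).
  Combine with x ≡ 17 (mod 20): gcd(90, 20) = 10; 17 - 67 = -50, which IS divisible by 10, so compatible.
    Write x = 67 + 90·t and substitute into x ≡ 17 (mod 20): 90·t ≡ 17 − 67 = -50 (mod 20).
    Divide the congruence (and modulus) by g = 10: 9·t ≡ -5 (mod 2).
    Reduce coefficients mod 2: 1·t ≡ 1 (mod 2).
    So t ≡ 1 (mod 2).
    Then x = 67 + 90·1 = 157, valid modulo lcm(90, 20) = 180: x ≡ 157 (mod 180).
Verify: 157 mod 18 = 13, 157 mod 10 = 7, 157 mod 20 = 17.

x ≡ 157 (mod 180).


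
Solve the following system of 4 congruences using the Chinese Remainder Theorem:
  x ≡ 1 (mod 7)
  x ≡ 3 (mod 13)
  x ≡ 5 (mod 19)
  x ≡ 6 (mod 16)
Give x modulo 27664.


Product of moduli M = 7 · 13 · 19 · 16 = 27664.
Merge one congruence at a time:
  Start: x ≡ 1 (mod 7).
  Combine with x ≡ 3 (mod 13); new modulus lcm = 91.
    Write x = 1 + 7·t and substitute into x ≡ 3 (mod 13): 7·t ≡ 3 − 1 = 2 (mod 13).
    The inverse of 7 mod 13 is 2 (since 7·2 = 14 = 1·13 + 1), so t ≡ 2·2 = 4 ≡ 4 (mod 13).
    Then x = 1 + 7·4 = 29, valid modulo lcm(7, 13) = 91: x ≡ 29 (mod 91).
  Combine with x ≡ 5 (mod 19); new modulus lcm = 1729.
    Write x = 29 + 91·t and substitute into x ≡ 5 (mod 19): 91·t ≡ 5 − 29 = -24 (mod 19).
    Reduce coefficients mod 19: 15·t ≡ 14 (mod 19).
    The inverse of 15 mod 19 is 14 (since 15·14 = 210 = 11·19 + 1), so t ≡ 14·14 = 196 ≡ 6 (mod 19).
    Then x = 29 + 91·6 = 575, valid modulo lcm(91, 19) = 1729: x ≡ 575 (mod 1729).
  Combine with x ≡ 6 (mod 16); new modulus lcm = 27664.
    Write x = 575 + 1729·t and substitute into x ≡ 6 (mod 16): 1729·t ≡ 6 − 575 = -569 (mod 16).
    Reduce coefficients mod 16: 1·t ≡ 7 (mod 16).
    So t ≡ 7 (mod 16).
    Then x = 575 + 1729·7 = 12678, valid modulo lcm(1729, 16) = 27664: x ≡ 12678 (mod 27664).
Verify against each original: 12678 mod 7 = 1, 12678 mod 13 = 3, 12678 mod 19 = 5, 12678 mod 16 = 6.

x ≡ 12678 (mod 27664).


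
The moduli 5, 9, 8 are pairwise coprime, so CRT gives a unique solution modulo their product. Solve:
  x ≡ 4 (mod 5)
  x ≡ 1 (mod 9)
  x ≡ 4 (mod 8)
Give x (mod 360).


Moduli 5, 9, 8 are pairwise coprime; by CRT there is a unique solution modulo M = 5 · 9 · 8 = 360.
Solve pairwise, accumulating the modulus:
  Start with x ≡ 4 (mod 5).
  Combine with x ≡ 1 (mod 9): since gcd(5, 9) = 1, we get a unique residue mod 45.
    Write x = 4 + 5·t and substitute into x ≡ 1 (mod 9): 5·t ≡ 1 − 4 = -3 (mod 9).
    Reduce coefficients mod 9: 5·t ≡ 6 (mod 9).
    The inverse of 5 mod 9 is 2 (since 5·2 = 10 = 1·9 + 1), so t ≡ 2·6 = 12 ≡ 3 (mod 9).
    Then x = 4 + 5·3 = 19, valid modulo lcm(5, 9) = 45: x ≡ 19 (mod 45).
  Combine with x ≡ 4 (mod 8): since gcd(45, 8) = 1, we get a unique residue mod 360.
    Write x = 19 + 45·t and substitute into x ≡ 4 (mod 8): 45·t ≡ 4 − 19 = -15 (mod 8).
    Reduce coefficients mod 8: 5·t ≡ 1 (mod 8).
    The inverse of 5 mod 8 is 5 (since 5·5 = 25 = 3·8 + 1), so t ≡ 5·1 = 5 ≡ 5 (mod 8).
    Then x = 19 + 45·5 = 244, valid modulo lcm(45, 8) = 360: x ≡ 244 (mod 360).
Verify: 244 mod 5 = 4 ✓, 244 mod 9 = 1 ✓, 244 mod 8 = 4 ✓.

x ≡ 244 (mod 360).


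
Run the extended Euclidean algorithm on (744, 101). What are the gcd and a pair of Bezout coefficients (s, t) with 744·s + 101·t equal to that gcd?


Euclidean algorithm on (744, 101) — divide until remainder is 0:
  744 = 7 · 101 + 37
  101 = 2 · 37 + 27
  37 = 1 · 27 + 10
  27 = 2 · 10 + 7
  10 = 1 · 7 + 3
  7 = 2 · 3 + 1
  3 = 3 · 1 + 0
gcd(744, 101) = 1.
Track Bezout coefficients alongside the remainders: start with r₀ = 744 = a·1 + b·0 (s = 1, t = 0) and r₁ = 101 = a·0 + b·1 (s = 0, t = 1); each new remainder r_{k+1} = r_{k-1} − q_k·r_k inherits s_{k+1} = s_{k-1} − q_k·s_k, t_{k+1} = t_{k-1} − q_k·t_k, so r_k = a·s_k + b·t_k at every step:
  q = 7: r = 37, s = 1 − 7·0 = 1, t = 0 − 7·1 = -7  (check: 744·1 + 101·(-7) = 37)
  q = 2: r = 27, s = 0 − 2·1 = -2, t = 1 − 2·(-7) = 15  (check: 744·(-2) + 101·15 = 27)
  q = 1: r = 10, s = 1 − 1·(-2) = 3, t = -7 − 1·15 = -22  (check: 744·3 + 101·(-22) = 10)
  q = 2: r = 7, s = -2 − 2·3 = -8, t = 15 − 2·(-22) = 59  (check: 744·(-8) + 101·59 = 7)
  q = 1: r = 3, s = 3 − 1·(-8) = 11, t = -22 − 1·59 = -81  (check: 744·11 + 101·(-81) = 3)
  q = 2: r = 1, s = -8 − 2·11 = -30, t = 59 − 2·(-81) = 221  (check: 744·(-30) + 101·221 = 1)
The row with r = 1 (the gcd) gives the Bezout coefficients s = -30, t = 221.
Result: 744 · (-30) + 101 · (221) = 1.

gcd(744, 101) = 1; s = -30, t = 221 (check: 744·(-30) + 101·221 = 1).


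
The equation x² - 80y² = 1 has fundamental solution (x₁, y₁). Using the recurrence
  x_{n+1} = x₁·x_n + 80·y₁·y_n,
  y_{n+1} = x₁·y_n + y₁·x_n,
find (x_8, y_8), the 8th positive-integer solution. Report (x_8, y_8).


Step 1: Find the fundamental solution (x₁, y₁) of x² - 80y² = 1.
  Expand √80 as a continued fraction. a₀ = ⌊√80⌋ = 8; iterate m_{k+1} = d_k·a_k − m_k, d_{k+1} = (80 − m_{k+1}²)/d_k, a_{k+1} = ⌊(a₀ + m_{k+1})/d_{k+1}⌋ (starting m₀ = 0, d₀ = 1), with convergents p_k = a_k·p_{k-1} + p_{k-2}, q_k = a_k·q_{k-1} + q_{k-2} (p₋₁ = 1, q₋₁ = 0):
  k = 0: a₀ = 8; p₀/q₀ = 8/1; p₀² − 80·q₀² = 64 − 80 = -16.
  k = 1: m = 8, d = 16, a = ⌊(8 + 8)/16⌋ = 1; p/q = (1·8 + 1)/(1·1 + 0) = 9/1; p² − 80·q² = 81 − 80 = 1.
  The first convergent with p² − 80·q² = 1 gives the fundamental solution (x₁, y₁) = (9, 1).
Step 2: Apply the recurrence (x_{n+1}, y_{n+1}) = (x₁x_n + 80y₁y_n, x₁y_n + y₁x_n) repeatedly.
  From (x_1, y_1) = (9, 1): x_2 = 9·9 + 80·1·1 = 161; y_2 = 9·1 + 1·9 = 18.
  From (x_2, y_2) = (161, 18): x_3 = 9·161 + 80·1·18 = 2889; y_3 = 9·18 + 1·161 = 323.
  From (x_3, y_3) = (2889, 323): x_4 = 9·2889 + 80·1·323 = 51841; y_4 = 9·323 + 1·2889 = 5796.
  From (x_4, y_4) = (51841, 5796): x_5 = 9·51841 + 80·1·5796 = 930249; y_5 = 9·5796 + 1·51841 = 104005.
  From (x_5, y_5) = (930249, 104005): x_6 = 9·930249 + 80·1·104005 = 16692641; y_6 = 9·104005 + 1·930249 = 1866294.
  From (x_6, y_6) = (16692641, 1866294): x_7 = 9·16692641 + 80·1·1866294 = 299537289; y_7 = 9·1866294 + 1·16692641 = 33489287.
  From (x_7, y_7) = (299537289, 33489287): x_8 = 9·299537289 + 80·1·33489287 = 5374978561; y_8 = 9·33489287 + 1·299537289 = 600940872.
Step 3: Verify x_8² - 80·y_8² = 28890394531209630721 - 28890394531209630720 = 1 (should be 1). ✓

(x_1, y_1) = (9, 1); (x_8, y_8) = (5374978561, 600940872).


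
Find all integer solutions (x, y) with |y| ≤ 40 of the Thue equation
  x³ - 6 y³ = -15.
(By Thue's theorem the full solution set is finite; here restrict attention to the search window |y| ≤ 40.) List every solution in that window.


The equation is x³ - 6y³ = -15. For fixed y, x³ = 6·y³ − 15, so a solution requires the RHS to be a perfect cube.
Strategy: iterate y from -40 to 40, compute RHS = 6·y³ − 15, and check whether it is a (positive or negative) perfect cube.
Check small values of y:
  y = 0: RHS = -15 is not a perfect cube.
  y = 1: RHS = -9 is not a perfect cube.
  y = -1: RHS = -21 is not a perfect cube.
  y = 2: RHS = 33 is not a perfect cube.
  y = -2: RHS = -63 is not a perfect cube.
  y = 3: RHS = 147 is not a perfect cube.
  y = -3: RHS = -177 is not a perfect cube.
Continuing the search up to |y| = 40 finds no solutions either.
No (x, y) in the scanned range satisfies the equation.

No integer solutions with |y| ≤ 40.


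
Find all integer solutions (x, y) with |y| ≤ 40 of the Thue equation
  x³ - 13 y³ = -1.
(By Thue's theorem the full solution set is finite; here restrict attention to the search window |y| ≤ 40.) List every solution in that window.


The equation is x³ - 13y³ = -1. For fixed y, x³ = 13·y³ − 1, so a solution requires the RHS to be a perfect cube.
Strategy: iterate y from -40 to 40, compute RHS = 13·y³ − 1, and check whether it is a (positive or negative) perfect cube.
Check small values of y:
  y = 0: RHS = -1 = (-1)³ ⇒ x = -1 works.
  y = 1: RHS = 12 is not a perfect cube.
  y = -1: RHS = -14 is not a perfect cube.
  y = 2: RHS = 103 is not a perfect cube.
  y = -2: RHS = -105 is not a perfect cube.
  y = 3: RHS = 350 is not a perfect cube.
  y = -3: RHS = -352 is not a perfect cube.
Continuing the search up to |y| = 40 finds no further solutions beyond those listed.
Collected solutions: (-1, 0).

Solutions (with |y| ≤ 40): (-1, 0).


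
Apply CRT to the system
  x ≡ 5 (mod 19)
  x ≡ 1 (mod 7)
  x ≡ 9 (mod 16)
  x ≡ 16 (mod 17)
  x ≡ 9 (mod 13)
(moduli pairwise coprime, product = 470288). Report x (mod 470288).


Product of moduli M = 19 · 7 · 16 · 17 · 13 = 470288.
Merge one congruence at a time:
  Start: x ≡ 5 (mod 19).
  Combine with x ≡ 1 (mod 7); new modulus lcm = 133.
    Write x = 5 + 19·t and substitute into x ≡ 1 (mod 7): 19·t ≡ 1 − 5 = -4 (mod 7).
    Reduce coefficients mod 7: 5·t ≡ 3 (mod 7).
    The inverse of 5 mod 7 is 3 (since 5·3 = 15 = 2·7 + 1), so t ≡ 3·3 = 9 ≡ 2 (mod 7).
    Then x = 5 + 19·2 = 43, valid modulo lcm(19, 7) = 133: x ≡ 43 (mod 133).
  Combine with x ≡ 9 (mod 16); new modulus lcm = 2128.
    Write x = 43 + 133·t and substitute into x ≡ 9 (mod 16): 133·t ≡ 9 − 43 = -34 (mod 16).
    Reduce coefficients mod 16: 5·t ≡ 14 (mod 16).
    The inverse of 5 mod 16 is 13 (since 5·13 = 65 = 4·16 + 1), so t ≡ 13·14 = 182 ≡ 6 (mod 16).
    Then x = 43 + 133·6 = 841, valid modulo lcm(133, 16) = 2128: x ≡ 841 (mod 2128).
  Combine with x ≡ 16 (mod 17); new modulus lcm = 36176.
    Write x = 841 + 2128·t and substitute into x ≡ 16 (mod 17): 2128·t ≡ 16 − 841 = -825 (mod 17).
    Reduce coefficients mod 17: 3·t ≡ 8 (mod 17).
    The inverse of 3 mod 17 is 6 (since 3·6 = 18 = 1·17 + 1), so t ≡ 6·8 = 48 ≡ 14 (mod 17).
    Then x = 841 + 2128·14 = 30633, valid modulo lcm(2128, 17) = 36176: x ≡ 30633 (mod 36176).
  Combine with x ≡ 9 (mod 13); new modulus lcm = 470288.
    Write x = 30633 + 36176·t and substitute into x ≡ 9 (mod 13): 36176·t ≡ 9 − 30633 = -30624 (mod 13).
    Reduce coefficients mod 13: 10·t ≡ 4 (mod 13).
    The inverse of 10 mod 13 is 4 (since 10·4 = 40 = 3·13 + 1), so t ≡ 4·4 = 16 ≡ 3 (mod 13).
    Then x = 30633 + 36176·3 = 139161, valid modulo lcm(36176, 13) = 470288: x ≡ 139161 (mod 470288).
Verify against each original: 139161 mod 19 = 5, 139161 mod 7 = 1, 139161 mod 16 = 9, 139161 mod 17 = 16, 139161 mod 13 = 9.

x ≡ 139161 (mod 470288).


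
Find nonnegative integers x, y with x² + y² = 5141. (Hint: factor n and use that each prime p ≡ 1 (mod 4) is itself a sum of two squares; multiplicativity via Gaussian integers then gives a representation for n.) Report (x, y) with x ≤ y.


Step 1: Factor n = 5141 = 53 · 97.
Step 2: Check the mod-4 condition on each prime factor: 53 ≡ 1 (mod 4), exponent 1; 97 ≡ 1 (mod 4), exponent 1.
All primes ≡ 3 (mod 4) appear to even exponent (or don't appear), so by the two-squares theorem n IS expressible as a sum of two squares.
Step 3: Build a representation. Here n = 53 · 97 is a product of primes ≡ 1 (mod 4). Each prime p ≡ 1 (mod 4) is itself a sum of two squares; find a² by testing p − a² for a perfect square:
  53: 53 − 1² = 52, 53 − 2² = 49 = 7² ⇒ 53 = 2² + 7².
  97: 97 − 1² = 96, 97 − 2² = 93, 97 − 3² = 88, 97 − 4² = 81 = 9² ⇒ 97 = 4² + 9².
  Combine using the Brahmagupta–Fibonacci identity (a² + b²)(c² + d²) = (ac − bd)² + (ad + bc)² = (ac + bd)² + (ad − bc)²:
  53 · 97 = 5141: from (2² + 7²)(4² + 9²), take (2·4 − 7·9, 2·9 + 7·4) = (8 − 63, 18 + 28) = (-55, 46); dropping signs (only squares matter) gives (55, 46); check 55² + 46² = 3025 + 2116 = 5141 ✓.
Step 4: Order so x ≤ y and verify: 46² + 55² = 2116 + 3025 = 5141 = n. ✓

n = 5141 = 46² + 55² (one valid representation with x ≤ y).


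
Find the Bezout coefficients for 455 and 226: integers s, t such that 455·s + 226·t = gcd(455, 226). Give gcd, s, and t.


Euclidean algorithm on (455, 226) — divide until remainder is 0:
  455 = 2 · 226 + 3
  226 = 75 · 3 + 1
  3 = 3 · 1 + 0
gcd(455, 226) = 1.
Track Bezout coefficients alongside the remainders: start with r₀ = 455 = a·1 + b·0 (s = 1, t = 0) and r₁ = 226 = a·0 + b·1 (s = 0, t = 1); each new remainder r_{k+1} = r_{k-1} − q_k·r_k inherits s_{k+1} = s_{k-1} − q_k·s_k, t_{k+1} = t_{k-1} − q_k·t_k, so r_k = a·s_k + b·t_k at every step:
  q = 2: r = 3, s = 1 − 2·0 = 1, t = 0 − 2·1 = -2  (check: 455·1 + 226·(-2) = 3)
  q = 75: r = 1, s = 0 − 75·1 = -75, t = 1 − 75·(-2) = 151  (check: 455·(-75) + 226·151 = 1)
The row with r = 1 (the gcd) gives the Bezout coefficients s = -75, t = 151.
Result: 455 · (-75) + 226 · (151) = 1.

gcd(455, 226) = 1; s = -75, t = 151 (check: 455·(-75) + 226·151 = 1).


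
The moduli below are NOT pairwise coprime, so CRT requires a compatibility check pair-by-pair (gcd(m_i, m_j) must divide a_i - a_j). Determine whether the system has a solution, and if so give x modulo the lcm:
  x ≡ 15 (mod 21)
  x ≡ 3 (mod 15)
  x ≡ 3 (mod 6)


Moduli 21, 15, 6 are not pairwise coprime, so CRT works modulo lcm(m_i) when all pairwise compatibility conditions hold.
Pairwise compatibility: gcd(m_i, m_j) must divide a_i - a_j for every pair.
Merge one congruence at a time:
  Start: x ≡ 15 (mod 21).
  Combine with x ≡ 3 (mod 15): gcd(21, 15) = 3; 3 - 15 = -12, which IS divisible by 3, so compatible.
    Write x = 15 + 21·t and substitute into x ≡ 3 (mod 15): 21·t ≡ 3 − 15 = -12 (mod 15).
    Divide the congruence (and modulus) by g = 3: 7·t ≡ -4 (mod 5).
    Reduce coefficients mod 5: 2·t ≡ 1 (mod 5).
    The inverse of 2 mod 5 is 3 (since 2·3 = 6 = 1·5 + 1), so t ≡ 3·1 = 3 ≡ 3 (mod 5).
    Then x = 15 + 21·3 = 78, valid modulo lcm(21, 15) = 105: x ≡ 78 (mod 105).
  Combine with x ≡ 3 (mod 6): gcd(105, 6) = 3; 3 - 78 = -75, which IS divisible by 3, so compatible.
    Write x = 78 + 105·t and substitute into x ≡ 3 (mod 6): 105·t ≡ 3 − 78 = -75 (mod 6).
    Divide the congruence (and modulus) by g = 3: 35·t ≡ -25 (mod 2).
    Reduce coefficients mod 2: 1·t ≡ 1 (mod 2).
    So t ≡ 1 (mod 2).
    Then x = 78 + 105·1 = 183, valid modulo lcm(105, 6) = 210: x ≡ 183 (mod 210).
Verify: 183 mod 21 = 15, 183 mod 15 = 3, 183 mod 6 = 3.

x ≡ 183 (mod 210).


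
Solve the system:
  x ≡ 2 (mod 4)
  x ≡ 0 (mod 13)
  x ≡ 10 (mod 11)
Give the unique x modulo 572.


Moduli 4, 13, 11 are pairwise coprime; by CRT there is a unique solution modulo M = 4 · 13 · 11 = 572.
Solve pairwise, accumulating the modulus:
  Start with x ≡ 2 (mod 4).
  Combine with x ≡ 0 (mod 13): since gcd(4, 13) = 1, we get a unique residue mod 52.
    Write x = 2 + 4·t and substitute into x ≡ 0 (mod 13): 4·t ≡ 0 − 2 = -2 (mod 13).
    Reduce coefficients mod 13: 4·t ≡ 11 (mod 13).
    The inverse of 4 mod 13 is 10 (since 4·10 = 40 = 3·13 + 1), so t ≡ 10·11 = 110 ≡ 6 (mod 13).
    Then x = 2 + 4·6 = 26, valid modulo lcm(4, 13) = 52: x ≡ 26 (mod 52).
  Combine with x ≡ 10 (mod 11): since gcd(52, 11) = 1, we get a unique residue mod 572.
    Write x = 26 + 52·t and substitute into x ≡ 10 (mod 11): 52·t ≡ 10 − 26 = -16 (mod 11).
    Reduce coefficients mod 11: 8·t ≡ 6 (mod 11).
    The inverse of 8 mod 11 is 7 (since 8·7 = 56 = 5·11 + 1), so t ≡ 7·6 = 42 ≡ 9 (mod 11).
    Then x = 26 + 52·9 = 494, valid modulo lcm(52, 11) = 572: x ≡ 494 (mod 572).
Verify: 494 mod 4 = 2 ✓, 494 mod 13 = 0 ✓, 494 mod 11 = 10 ✓.

x ≡ 494 (mod 572).


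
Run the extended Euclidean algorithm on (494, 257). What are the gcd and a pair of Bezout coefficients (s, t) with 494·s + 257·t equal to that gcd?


Euclidean algorithm on (494, 257) — divide until remainder is 0:
  494 = 1 · 257 + 237
  257 = 1 · 237 + 20
  237 = 11 · 20 + 17
  20 = 1 · 17 + 3
  17 = 5 · 3 + 2
  3 = 1 · 2 + 1
  2 = 2 · 1 + 0
gcd(494, 257) = 1.
Track Bezout coefficients alongside the remainders: start with r₀ = 494 = a·1 + b·0 (s = 1, t = 0) and r₁ = 257 = a·0 + b·1 (s = 0, t = 1); each new remainder r_{k+1} = r_{k-1} − q_k·r_k inherits s_{k+1} = s_{k-1} − q_k·s_k, t_{k+1} = t_{k-1} − q_k·t_k, so r_k = a·s_k + b·t_k at every step:
  q = 1: r = 237, s = 1 − 1·0 = 1, t = 0 − 1·1 = -1  (check: 494·1 + 257·(-1) = 237)
  q = 1: r = 20, s = 0 − 1·1 = -1, t = 1 − 1·(-1) = 2  (check: 494·(-1) + 257·2 = 20)
  q = 11: r = 17, s = 1 − 11·(-1) = 12, t = -1 − 11·2 = -23  (check: 494·12 + 257·(-23) = 17)
  q = 1: r = 3, s = -1 − 1·12 = -13, t = 2 − 1·(-23) = 25  (check: 494·(-13) + 257·25 = 3)
  q = 5: r = 2, s = 12 − 5·(-13) = 77, t = -23 − 5·25 = -148  (check: 494·77 + 257·(-148) = 2)
  q = 1: r = 1, s = -13 − 1·77 = -90, t = 25 − 1·(-148) = 173  (check: 494·(-90) + 257·173 = 1)
The row with r = 1 (the gcd) gives the Bezout coefficients s = -90, t = 173.
Result: 494 · (-90) + 257 · (173) = 1.

gcd(494, 257) = 1; s = -90, t = 173 (check: 494·(-90) + 257·173 = 1).


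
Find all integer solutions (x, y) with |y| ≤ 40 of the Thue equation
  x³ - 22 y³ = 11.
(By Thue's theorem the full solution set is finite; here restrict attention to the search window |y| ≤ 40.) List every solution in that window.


The equation is x³ - 22y³ = 11. For fixed y, x³ = 22·y³ + 11, so a solution requires the RHS to be a perfect cube.
Strategy: iterate y from -40 to 40, compute RHS = 22·y³ + 11, and check whether it is a (positive or negative) perfect cube.
Check small values of y:
  y = 0: RHS = 11 is not a perfect cube.
  y = 1: RHS = 33 is not a perfect cube.
  y = -1: RHS = -11 is not a perfect cube.
  y = 2: RHS = 187 is not a perfect cube.
  y = -2: RHS = -165 is not a perfect cube.
  y = 3: RHS = 605 is not a perfect cube.
  y = -3: RHS = -583 is not a perfect cube.
Continuing the search up to |y| = 40 finds no solutions either.
No (x, y) in the scanned range satisfies the equation.

No integer solutions with |y| ≤ 40.


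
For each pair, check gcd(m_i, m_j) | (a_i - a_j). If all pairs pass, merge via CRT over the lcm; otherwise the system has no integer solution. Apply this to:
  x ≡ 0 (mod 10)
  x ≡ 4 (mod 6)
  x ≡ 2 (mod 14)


Moduli 10, 6, 14 are not pairwise coprime, so CRT works modulo lcm(m_i) when all pairwise compatibility conditions hold.
Pairwise compatibility: gcd(m_i, m_j) must divide a_i - a_j for every pair.
Merge one congruence at a time:
  Start: x ≡ 0 (mod 10).
  Combine with x ≡ 4 (mod 6): gcd(10, 6) = 2; 4 - 0 = 4, which IS divisible by 2, so compatible.
    Write x = 0 + 10·t and substitute into x ≡ 4 (mod 6): 10·t ≡ 4 − 0 = 4 (mod 6).
    Divide the congruence (and modulus) by g = 2: 5·t ≡ 2 (mod 3).
    Reduce coefficients mod 3: 2·t ≡ 2 (mod 3).
    The inverse of 2 mod 3 is 2 (since 2·2 = 4 = 1·3 + 1), so t ≡ 2·2 = 4 ≡ 1 (mod 3).
    Then x = 0 + 10·1 = 10, valid modulo lcm(10, 6) = 30: x ≡ 10 (mod 30).
  Combine with x ≡ 2 (mod 14): gcd(30, 14) = 2; 2 - 10 = -8, which IS divisible by 2, so compatible.
    Write x = 10 + 30·t and substitute into x ≡ 2 (mod 14): 30·t ≡ 2 − 10 = -8 (mod 14).
    Divide the congruence (and modulus) by g = 2: 15·t ≡ -4 (mod 7).
    Reduce coefficients mod 7: 1·t ≡ 3 (mod 7).
    So t ≡ 3 (mod 7).
    Then x = 10 + 30·3 = 100, valid modulo lcm(30, 14) = 210: x ≡ 100 (mod 210).
Verify: 100 mod 10 = 0, 100 mod 6 = 4, 100 mod 14 = 2.

x ≡ 100 (mod 210).


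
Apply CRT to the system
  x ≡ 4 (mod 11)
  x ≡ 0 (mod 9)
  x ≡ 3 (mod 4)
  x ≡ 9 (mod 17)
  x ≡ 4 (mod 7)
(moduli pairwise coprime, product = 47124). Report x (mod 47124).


Product of moduli M = 11 · 9 · 4 · 17 · 7 = 47124.
Merge one congruence at a time:
  Start: x ≡ 4 (mod 11).
  Combine with x ≡ 0 (mod 9); new modulus lcm = 99.
    Write x = 4 + 11·t and substitute into x ≡ 0 (mod 9): 11·t ≡ 0 − 4 = -4 (mod 9).
    Reduce coefficients mod 9: 2·t ≡ 5 (mod 9).
    The inverse of 2 mod 9 is 5 (since 2·5 = 10 = 1·9 + 1), so t ≡ 5·5 = 25 ≡ 7 (mod 9).
    Then x = 4 + 11·7 = 81, valid modulo lcm(11, 9) = 99: x ≡ 81 (mod 99).
  Combine with x ≡ 3 (mod 4); new modulus lcm = 396.
    Write x = 81 + 99·t and substitute into x ≡ 3 (mod 4): 99·t ≡ 3 − 81 = -78 (mod 4).
    Reduce coefficients mod 4: 3·t ≡ 2 (mod 4).
    The inverse of 3 mod 4 is 3 (since 3·3 = 9 = 2·4 + 1), so t ≡ 3·2 = 6 ≡ 2 (mod 4).
    Then x = 81 + 99·2 = 279, valid modulo lcm(99, 4) = 396: x ≡ 279 (mod 396).
  Combine with x ≡ 9 (mod 17); new modulus lcm = 6732.
    Write x = 279 + 396·t and substitute into x ≡ 9 (mod 17): 396·t ≡ 9 − 279 = -270 (mod 17).
    Reduce coefficients mod 17: 5·t ≡ 2 (mod 17).
    The inverse of 5 mod 17 is 7 (since 5·7 = 35 = 2·17 + 1), so t ≡ 7·2 = 14 ≡ 14 (mod 17).
    Then x = 279 + 396·14 = 5823, valid modulo lcm(396, 17) = 6732: x ≡ 5823 (mod 6732).
  Combine with x ≡ 4 (mod 7); new modulus lcm = 47124.
    Write x = 5823 + 6732·t and substitute into x ≡ 4 (mod 7): 6732·t ≡ 4 − 5823 = -5819 (mod 7).
    Reduce coefficients mod 7: 5·t ≡ 5 (mod 7).
    The inverse of 5 mod 7 is 3 (since 5·3 = 15 = 2·7 + 1), so t ≡ 3·5 = 15 ≡ 1 (mod 7).
    Then x = 5823 + 6732·1 = 12555, valid modulo lcm(6732, 7) = 47124: x ≡ 12555 (mod 47124).
Verify against each original: 12555 mod 11 = 4, 12555 mod 9 = 0, 12555 mod 4 = 3, 12555 mod 17 = 9, 12555 mod 7 = 4.

x ≡ 12555 (mod 47124).


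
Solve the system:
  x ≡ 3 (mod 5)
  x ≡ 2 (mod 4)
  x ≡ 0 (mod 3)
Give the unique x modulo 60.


Moduli 5, 4, 3 are pairwise coprime; by CRT there is a unique solution modulo M = 5 · 4 · 3 = 60.
Solve pairwise, accumulating the modulus:
  Start with x ≡ 3 (mod 5).
  Combine with x ≡ 2 (mod 4): since gcd(5, 4) = 1, we get a unique residue mod 20.
    Write x = 3 + 5·t and substitute into x ≡ 2 (mod 4): 5·t ≡ 2 − 3 = -1 (mod 4).
    Reduce coefficients mod 4: 1·t ≡ 3 (mod 4).
    So t ≡ 3 (mod 4).
    Then x = 3 + 5·3 = 18, valid modulo lcm(5, 4) = 20: x ≡ 18 (mod 20).
  Combine with x ≡ 0 (mod 3): since gcd(20, 3) = 1, we get a unique residue mod 60.
    Write x = 18 + 20·t and substitute into x ≡ 0 (mod 3): 20·t ≡ 0 − 18 = -18 (mod 3).
    Reduce coefficients mod 3: 2·t ≡ 0 (mod 3).
    The inverse of 2 mod 3 is 2 (since 2·2 = 4 = 1·3 + 1), so t ≡ 2·0 = 0 ≡ 0 (mod 3).
    Then x = 18 + 20·0 = 18, valid modulo lcm(20, 3) = 60: x ≡ 18 (mod 60).
Verify: 18 mod 5 = 3 ✓, 18 mod 4 = 2 ✓, 18 mod 3 = 0 ✓.

x ≡ 18 (mod 60).


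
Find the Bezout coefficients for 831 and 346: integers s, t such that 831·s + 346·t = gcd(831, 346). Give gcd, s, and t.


Euclidean algorithm on (831, 346) — divide until remainder is 0:
  831 = 2 · 346 + 139
  346 = 2 · 139 + 68
  139 = 2 · 68 + 3
  68 = 22 · 3 + 2
  3 = 1 · 2 + 1
  2 = 2 · 1 + 0
gcd(831, 346) = 1.
Track Bezout coefficients alongside the remainders: start with r₀ = 831 = a·1 + b·0 (s = 1, t = 0) and r₁ = 346 = a·0 + b·1 (s = 0, t = 1); each new remainder r_{k+1} = r_{k-1} − q_k·r_k inherits s_{k+1} = s_{k-1} − q_k·s_k, t_{k+1} = t_{k-1} − q_k·t_k, so r_k = a·s_k + b·t_k at every step:
  q = 2: r = 139, s = 1 − 2·0 = 1, t = 0 − 2·1 = -2  (check: 831·1 + 346·(-2) = 139)
  q = 2: r = 68, s = 0 − 2·1 = -2, t = 1 − 2·(-2) = 5  (check: 831·(-2) + 346·5 = 68)
  q = 2: r = 3, s = 1 − 2·(-2) = 5, t = -2 − 2·5 = -12  (check: 831·5 + 346·(-12) = 3)
  q = 22: r = 2, s = -2 − 22·5 = -112, t = 5 − 22·(-12) = 269  (check: 831·(-112) + 346·269 = 2)
  q = 1: r = 1, s = 5 − 1·(-112) = 117, t = -12 − 1·269 = -281  (check: 831·117 + 346·(-281) = 1)
The row with r = 1 (the gcd) gives the Bezout coefficients s = 117, t = -281.
Result: 831 · (117) + 346 · (-281) = 1.

gcd(831, 346) = 1; s = 117, t = -281 (check: 831·117 + 346·(-281) = 1).


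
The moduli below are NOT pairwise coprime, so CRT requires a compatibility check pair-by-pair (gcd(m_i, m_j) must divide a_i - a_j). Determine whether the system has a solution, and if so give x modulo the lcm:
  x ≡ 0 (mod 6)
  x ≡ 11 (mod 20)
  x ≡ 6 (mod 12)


Moduli 6, 20, 12 are not pairwise coprime, so CRT works modulo lcm(m_i) when all pairwise compatibility conditions hold.
Pairwise compatibility: gcd(m_i, m_j) must divide a_i - a_j for every pair.
Merge one congruence at a time:
  Start: x ≡ 0 (mod 6).
  Combine with x ≡ 11 (mod 20): gcd(6, 20) = 2, and 11 - 0 = 11 is NOT divisible by 2.
    ⇒ system is inconsistent (no integer solution).

No solution (the system is inconsistent).


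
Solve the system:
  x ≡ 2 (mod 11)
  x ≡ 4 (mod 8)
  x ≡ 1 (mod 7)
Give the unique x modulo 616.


Moduli 11, 8, 7 are pairwise coprime; by CRT there is a unique solution modulo M = 11 · 8 · 7 = 616.
Solve pairwise, accumulating the modulus:
  Start with x ≡ 2 (mod 11).
  Combine with x ≡ 4 (mod 8): since gcd(11, 8) = 1, we get a unique residue mod 88.
    Write x = 2 + 11·t and substitute into x ≡ 4 (mod 8): 11·t ≡ 4 − 2 = 2 (mod 8).
    Reduce coefficients mod 8: 3·t ≡ 2 (mod 8).
    The inverse of 3 mod 8 is 3 (since 3·3 = 9 = 1·8 + 1), so t ≡ 3·2 = 6 ≡ 6 (mod 8).
    Then x = 2 + 11·6 = 68, valid modulo lcm(11, 8) = 88: x ≡ 68 (mod 88).
  Combine with x ≡ 1 (mod 7): since gcd(88, 7) = 1, we get a unique residue mod 616.
    Write x = 68 + 88·t and substitute into x ≡ 1 (mod 7): 88·t ≡ 1 − 68 = -67 (mod 7).
    Reduce coefficients mod 7: 4·t ≡ 3 (mod 7).
    The inverse of 4 mod 7 is 2 (since 4·2 = 8 = 1·7 + 1), so t ≡ 2·3 = 6 ≡ 6 (mod 7).
    Then x = 68 + 88·6 = 596, valid modulo lcm(88, 7) = 616: x ≡ 596 (mod 616).
Verify: 596 mod 11 = 2 ✓, 596 mod 8 = 4 ✓, 596 mod 7 = 1 ✓.

x ≡ 596 (mod 616).


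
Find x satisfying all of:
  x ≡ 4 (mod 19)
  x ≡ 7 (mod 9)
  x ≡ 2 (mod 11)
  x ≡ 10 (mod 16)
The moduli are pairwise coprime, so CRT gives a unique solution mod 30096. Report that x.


Product of moduli M = 19 · 9 · 11 · 16 = 30096.
Merge one congruence at a time:
  Start: x ≡ 4 (mod 19).
  Combine with x ≡ 7 (mod 9); new modulus lcm = 171.
    Write x = 4 + 19·t and substitute into x ≡ 7 (mod 9): 19·t ≡ 7 − 4 = 3 (mod 9).
    Reduce coefficients mod 9: 1·t ≡ 3 (mod 9).
    So t ≡ 3 (mod 9).
    Then x = 4 + 19·3 = 61, valid modulo lcm(19, 9) = 171: x ≡ 61 (mod 171).
  Combine with x ≡ 2 (mod 11); new modulus lcm = 1881.
    Write x = 61 + 171·t and substitute into x ≡ 2 (mod 11): 171·t ≡ 2 − 61 = -59 (mod 11).
    Reduce coefficients mod 11: 6·t ≡ 7 (mod 11).
    The inverse of 6 mod 11 is 2 (since 6·2 = 12 = 1·11 + 1), so t ≡ 2·7 = 14 ≡ 3 (mod 11).
    Then x = 61 + 171·3 = 574, valid modulo lcm(171, 11) = 1881: x ≡ 574 (mod 1881).
  Combine with x ≡ 10 (mod 16); new modulus lcm = 30096.
    Write x = 574 + 1881·t and substitute into x ≡ 10 (mod 16): 1881·t ≡ 10 − 574 = -564 (mod 16).
    Reduce coefficients mod 16: 9·t ≡ 12 (mod 16).
    The inverse of 9 mod 16 is 9 (since 9·9 = 81 = 5·16 + 1), so t ≡ 9·12 = 108 ≡ 12 (mod 16).
    Then x = 574 + 1881·12 = 23146, valid modulo lcm(1881, 16) = 30096: x ≡ 23146 (mod 30096).
Verify against each original: 23146 mod 19 = 4, 23146 mod 9 = 7, 23146 mod 11 = 2, 23146 mod 16 = 10.

x ≡ 23146 (mod 30096).


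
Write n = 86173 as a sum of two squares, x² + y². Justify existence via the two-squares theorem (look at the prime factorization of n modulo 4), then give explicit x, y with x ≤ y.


Step 1: Factor n = 86173 = 17 · 37 · 137.
Step 2: Check the mod-4 condition on each prime factor: 17 ≡ 1 (mod 4), exponent 1; 37 ≡ 1 (mod 4), exponent 1; 137 ≡ 1 (mod 4), exponent 1.
All primes ≡ 3 (mod 4) appear to even exponent (or don't appear), so by the two-squares theorem n IS expressible as a sum of two squares.
Step 3: Build a representation. Here n = 17 · 37 · 137 is a product of primes ≡ 1 (mod 4). Each prime p ≡ 1 (mod 4) is itself a sum of two squares; find a² by testing p − a² for a perfect square:
  17: 17 − 1² = 16 = 4² ⇒ 17 = 1² + 4².
  37: 37 − 1² = 36 = 6² ⇒ 37 = 1² + 6².
  137: 137 − 1² = 136, 137 − 2² = 133, 137 − 3² = 128, 137 − 4² = 121 = 11² ⇒ 137 = 4² + 11².
  Combine using the Brahmagupta–Fibonacci identity (a² + b²)(c² + d²) = (ac − bd)² + (ad + bc)² = (ac + bd)² + (ad − bc)²:
  17 · 37 = 629: from (1² + 4²)(1² + 6²), take (1·1 − 4·6, 1·6 + 4·1) = (1 − 24, 6 + 4) = (-23, 10); dropping signs (only squares matter) gives (23, 10); check 23² + 10² = 529 + 100 = 629 ✓.
  629 · 137 = 86173: from (23² + 10²)(4² + 11²), take (23·4 − 10·11, 23·11 + 10·4) = (92 − 110, 253 + 40) = (-18, 293); dropping signs (only squares matter) gives (18, 293); check 18² + 293² = 324 + 85849 = 86173 ✓.
Step 4: Order so x ≤ y and verify: 18² + 293² = 324 + 85849 = 86173 = n. ✓

n = 86173 = 18² + 293² (one valid representation with x ≤ y).


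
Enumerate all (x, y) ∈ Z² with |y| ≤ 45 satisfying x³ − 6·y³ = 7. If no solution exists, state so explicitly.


The equation is x³ - 6y³ = 7. For fixed y, x³ = 6·y³ + 7, so a solution requires the RHS to be a perfect cube.
Strategy: iterate y from -45 to 45, compute RHS = 6·y³ + 7, and check whether it is a (positive or negative) perfect cube.
Check small values of y:
  y = 0: RHS = 7 is not a perfect cube.
  y = 1: RHS = 13 is not a perfect cube.
  y = -1: RHS = 1 = (1)³ ⇒ x = 1 works.
  y = 2: RHS = 55 is not a perfect cube.
  y = -2: RHS = -41 is not a perfect cube.
  y = 3: RHS = 169 is not a perfect cube.
  y = -3: RHS = -155 is not a perfect cube.
Continuing the search up to |y| = 45 finds no further solutions beyond those listed.
Collected solutions: (1, -1).

Solutions (with |y| ≤ 45): (1, -1).


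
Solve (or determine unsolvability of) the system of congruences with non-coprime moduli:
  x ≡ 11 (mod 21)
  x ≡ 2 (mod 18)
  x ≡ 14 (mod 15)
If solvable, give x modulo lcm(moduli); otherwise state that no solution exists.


Moduli 21, 18, 15 are not pairwise coprime, so CRT works modulo lcm(m_i) when all pairwise compatibility conditions hold.
Pairwise compatibility: gcd(m_i, m_j) must divide a_i - a_j for every pair.
Merge one congruence at a time:
  Start: x ≡ 11 (mod 21).
  Combine with x ≡ 2 (mod 18): gcd(21, 18) = 3; 2 - 11 = -9, which IS divisible by 3, so compatible.
    Write x = 11 + 21·t and substitute into x ≡ 2 (mod 18): 21·t ≡ 2 − 11 = -9 (mod 18).
    Divide the congruence (and modulus) by g = 3: 7·t ≡ -3 (mod 6).
    Reduce coefficients mod 6: 1·t ≡ 3 (mod 6).
    So t ≡ 3 (mod 6).
    Then x = 11 + 21·3 = 74, valid modulo lcm(21, 18) = 126: x ≡ 74 (mod 126).
  Combine with x ≡ 14 (mod 15): gcd(126, 15) = 3; 14 - 74 = -60, which IS divisible by 3, so compatible.
    Write x = 74 + 126·t and substitute into x ≡ 14 (mod 15): 126·t ≡ 14 − 74 = -60 (mod 15).
    Divide the congruence (and modulus) by g = 3: 42·t ≡ -20 (mod 5).
    Reduce coefficients mod 5: 2·t ≡ 0 (mod 5).
    The inverse of 2 mod 5 is 3 (since 2·3 = 6 = 1·5 + 1), so t ≡ 3·0 = 0 ≡ 0 (mod 5).
    Then x = 74 + 126·0 = 74, valid modulo lcm(126, 15) = 630: x ≡ 74 (mod 630).
Verify: 74 mod 21 = 11, 74 mod 18 = 2, 74 mod 15 = 14.

x ≡ 74 (mod 630).


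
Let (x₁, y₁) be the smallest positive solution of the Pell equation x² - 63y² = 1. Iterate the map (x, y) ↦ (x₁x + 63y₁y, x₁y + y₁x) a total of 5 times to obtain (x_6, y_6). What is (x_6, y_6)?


Step 1: Find the fundamental solution (x₁, y₁) of x² - 63y² = 1.
  Expand √63 as a continued fraction. a₀ = ⌊√63⌋ = 7; iterate m_{k+1} = d_k·a_k − m_k, d_{k+1} = (63 − m_{k+1}²)/d_k, a_{k+1} = ⌊(a₀ + m_{k+1})/d_{k+1}⌋ (starting m₀ = 0, d₀ = 1), with convergents p_k = a_k·p_{k-1} + p_{k-2}, q_k = a_k·q_{k-1} + q_{k-2} (p₋₁ = 1, q₋₁ = 0):
  k = 0: a₀ = 7; p₀/q₀ = 7/1; p₀² − 63·q₀² = 49 − 63 = -14.
  k = 1: m = 7, d = 14, a = ⌊(7 + 7)/14⌋ = 1; p/q = (1·7 + 1)/(1·1 + 0) = 8/1; p² − 63·q² = 64 − 63 = 1.
  The first convergent with p² − 63·q² = 1 gives the fundamental solution (x₁, y₁) = (8, 1).
Step 2: Apply the recurrence (x_{n+1}, y_{n+1}) = (x₁x_n + 63y₁y_n, x₁y_n + y₁x_n) repeatedly.
  From (x_1, y_1) = (8, 1): x_2 = 8·8 + 63·1·1 = 127; y_2 = 8·1 + 1·8 = 16.
  From (x_2, y_2) = (127, 16): x_3 = 8·127 + 63·1·16 = 2024; y_3 = 8·16 + 1·127 = 255.
  From (x_3, y_3) = (2024, 255): x_4 = 8·2024 + 63·1·255 = 32257; y_4 = 8·255 + 1·2024 = 4064.
  From (x_4, y_4) = (32257, 4064): x_5 = 8·32257 + 63·1·4064 = 514088; y_5 = 8·4064 + 1·32257 = 64769.
  From (x_5, y_5) = (514088, 64769): x_6 = 8·514088 + 63·1·64769 = 8193151; y_6 = 8·64769 + 1·514088 = 1032240.
Step 3: Verify x_6² - 63·y_6² = 67127723308801 - 67127723308800 = 1 (should be 1). ✓

(x_1, y_1) = (8, 1); (x_6, y_6) = (8193151, 1032240).


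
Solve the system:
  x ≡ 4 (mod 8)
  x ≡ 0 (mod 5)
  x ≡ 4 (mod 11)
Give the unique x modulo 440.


Moduli 8, 5, 11 are pairwise coprime; by CRT there is a unique solution modulo M = 8 · 5 · 11 = 440.
Solve pairwise, accumulating the modulus:
  Start with x ≡ 4 (mod 8).
  Combine with x ≡ 0 (mod 5): since gcd(8, 5) = 1, we get a unique residue mod 40.
    Write x = 4 + 8·t and substitute into x ≡ 0 (mod 5): 8·t ≡ 0 − 4 = -4 (mod 5).
    Reduce coefficients mod 5: 3·t ≡ 1 (mod 5).
    The inverse of 3 mod 5 is 2 (since 3·2 = 6 = 1·5 + 1), so t ≡ 2·1 = 2 ≡ 2 (mod 5).
    Then x = 4 + 8·2 = 20, valid modulo lcm(8, 5) = 40: x ≡ 20 (mod 40).
  Combine with x ≡ 4 (mod 11): since gcd(40, 11) = 1, we get a unique residue mod 440.
    Write x = 20 + 40·t and substitute into x ≡ 4 (mod 11): 40·t ≡ 4 − 20 = -16 (mod 11).
    Reduce coefficients mod 11: 7·t ≡ 6 (mod 11).
    The inverse of 7 mod 11 is 8 (since 7·8 = 56 = 5·11 + 1), so t ≡ 8·6 = 48 ≡ 4 (mod 11).
    Then x = 20 + 40·4 = 180, valid modulo lcm(40, 11) = 440: x ≡ 180 (mod 440).
Verify: 180 mod 8 = 4 ✓, 180 mod 5 = 0 ✓, 180 mod 11 = 4 ✓.

x ≡ 180 (mod 440).


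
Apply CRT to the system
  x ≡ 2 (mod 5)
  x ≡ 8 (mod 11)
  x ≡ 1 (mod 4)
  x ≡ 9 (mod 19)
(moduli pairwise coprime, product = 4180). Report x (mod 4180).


Product of moduli M = 5 · 11 · 4 · 19 = 4180.
Merge one congruence at a time:
  Start: x ≡ 2 (mod 5).
  Combine with x ≡ 8 (mod 11); new modulus lcm = 55.
    Write x = 2 + 5·t and substitute into x ≡ 8 (mod 11): 5·t ≡ 8 − 2 = 6 (mod 11).
    The inverse of 5 mod 11 is 9 (since 5·9 = 45 = 4·11 + 1), so t ≡ 9·6 = 54 ≡ 10 (mod 11).
    Then x = 2 + 5·10 = 52, valid modulo lcm(5, 11) = 55: x ≡ 52 (mod 55).
  Combine with x ≡ 1 (mod 4); new modulus lcm = 220.
    Write x = 52 + 55·t and substitute into x ≡ 1 (mod 4): 55·t ≡ 1 − 52 = -51 (mod 4).
    Reduce coefficients mod 4: 3·t ≡ 1 (mod 4).
    The inverse of 3 mod 4 is 3 (since 3·3 = 9 = 2·4 + 1), so t ≡ 3·1 = 3 ≡ 3 (mod 4).
    Then x = 52 + 55·3 = 217, valid modulo lcm(55, 4) = 220: x ≡ 217 (mod 220).
  Combine with x ≡ 9 (mod 19); new modulus lcm = 4180.
    Write x = 217 + 220·t and substitute into x ≡ 9 (mod 19): 220·t ≡ 9 − 217 = -208 (mod 19).
    Reduce coefficients mod 19: 11·t ≡ 1 (mod 19).
    The inverse of 11 mod 19 is 7 (since 11·7 = 77 = 4·19 + 1), so t ≡ 7·1 = 7 ≡ 7 (mod 19).
    Then x = 217 + 220·7 = 1757, valid modulo lcm(220, 19) = 4180: x ≡ 1757 (mod 4180).
Verify against each original: 1757 mod 5 = 2, 1757 mod 11 = 8, 1757 mod 4 = 1, 1757 mod 19 = 9.

x ≡ 1757 (mod 4180).


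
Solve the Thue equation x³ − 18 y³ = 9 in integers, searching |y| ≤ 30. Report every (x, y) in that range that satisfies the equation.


The equation is x³ - 18y³ = 9. For fixed y, x³ = 18·y³ + 9, so a solution requires the RHS to be a perfect cube.
Strategy: iterate y from -30 to 30, compute RHS = 18·y³ + 9, and check whether it is a (positive or negative) perfect cube.
Check small values of y:
  y = 0: RHS = 9 is not a perfect cube.
  y = 1: RHS = 27 = (3)³ ⇒ x = 3 works.
  y = -1: RHS = -9 is not a perfect cube.
  y = 2: RHS = 153 is not a perfect cube.
  y = -2: RHS = -135 is not a perfect cube.
  y = 3: RHS = 495 is not a perfect cube.
  y = -3: RHS = -477 is not a perfect cube.
Continuing the search up to |y| = 30 finds no further solutions beyond those listed.
Collected solutions: (3, 1).

Solutions (with |y| ≤ 30): (3, 1).
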